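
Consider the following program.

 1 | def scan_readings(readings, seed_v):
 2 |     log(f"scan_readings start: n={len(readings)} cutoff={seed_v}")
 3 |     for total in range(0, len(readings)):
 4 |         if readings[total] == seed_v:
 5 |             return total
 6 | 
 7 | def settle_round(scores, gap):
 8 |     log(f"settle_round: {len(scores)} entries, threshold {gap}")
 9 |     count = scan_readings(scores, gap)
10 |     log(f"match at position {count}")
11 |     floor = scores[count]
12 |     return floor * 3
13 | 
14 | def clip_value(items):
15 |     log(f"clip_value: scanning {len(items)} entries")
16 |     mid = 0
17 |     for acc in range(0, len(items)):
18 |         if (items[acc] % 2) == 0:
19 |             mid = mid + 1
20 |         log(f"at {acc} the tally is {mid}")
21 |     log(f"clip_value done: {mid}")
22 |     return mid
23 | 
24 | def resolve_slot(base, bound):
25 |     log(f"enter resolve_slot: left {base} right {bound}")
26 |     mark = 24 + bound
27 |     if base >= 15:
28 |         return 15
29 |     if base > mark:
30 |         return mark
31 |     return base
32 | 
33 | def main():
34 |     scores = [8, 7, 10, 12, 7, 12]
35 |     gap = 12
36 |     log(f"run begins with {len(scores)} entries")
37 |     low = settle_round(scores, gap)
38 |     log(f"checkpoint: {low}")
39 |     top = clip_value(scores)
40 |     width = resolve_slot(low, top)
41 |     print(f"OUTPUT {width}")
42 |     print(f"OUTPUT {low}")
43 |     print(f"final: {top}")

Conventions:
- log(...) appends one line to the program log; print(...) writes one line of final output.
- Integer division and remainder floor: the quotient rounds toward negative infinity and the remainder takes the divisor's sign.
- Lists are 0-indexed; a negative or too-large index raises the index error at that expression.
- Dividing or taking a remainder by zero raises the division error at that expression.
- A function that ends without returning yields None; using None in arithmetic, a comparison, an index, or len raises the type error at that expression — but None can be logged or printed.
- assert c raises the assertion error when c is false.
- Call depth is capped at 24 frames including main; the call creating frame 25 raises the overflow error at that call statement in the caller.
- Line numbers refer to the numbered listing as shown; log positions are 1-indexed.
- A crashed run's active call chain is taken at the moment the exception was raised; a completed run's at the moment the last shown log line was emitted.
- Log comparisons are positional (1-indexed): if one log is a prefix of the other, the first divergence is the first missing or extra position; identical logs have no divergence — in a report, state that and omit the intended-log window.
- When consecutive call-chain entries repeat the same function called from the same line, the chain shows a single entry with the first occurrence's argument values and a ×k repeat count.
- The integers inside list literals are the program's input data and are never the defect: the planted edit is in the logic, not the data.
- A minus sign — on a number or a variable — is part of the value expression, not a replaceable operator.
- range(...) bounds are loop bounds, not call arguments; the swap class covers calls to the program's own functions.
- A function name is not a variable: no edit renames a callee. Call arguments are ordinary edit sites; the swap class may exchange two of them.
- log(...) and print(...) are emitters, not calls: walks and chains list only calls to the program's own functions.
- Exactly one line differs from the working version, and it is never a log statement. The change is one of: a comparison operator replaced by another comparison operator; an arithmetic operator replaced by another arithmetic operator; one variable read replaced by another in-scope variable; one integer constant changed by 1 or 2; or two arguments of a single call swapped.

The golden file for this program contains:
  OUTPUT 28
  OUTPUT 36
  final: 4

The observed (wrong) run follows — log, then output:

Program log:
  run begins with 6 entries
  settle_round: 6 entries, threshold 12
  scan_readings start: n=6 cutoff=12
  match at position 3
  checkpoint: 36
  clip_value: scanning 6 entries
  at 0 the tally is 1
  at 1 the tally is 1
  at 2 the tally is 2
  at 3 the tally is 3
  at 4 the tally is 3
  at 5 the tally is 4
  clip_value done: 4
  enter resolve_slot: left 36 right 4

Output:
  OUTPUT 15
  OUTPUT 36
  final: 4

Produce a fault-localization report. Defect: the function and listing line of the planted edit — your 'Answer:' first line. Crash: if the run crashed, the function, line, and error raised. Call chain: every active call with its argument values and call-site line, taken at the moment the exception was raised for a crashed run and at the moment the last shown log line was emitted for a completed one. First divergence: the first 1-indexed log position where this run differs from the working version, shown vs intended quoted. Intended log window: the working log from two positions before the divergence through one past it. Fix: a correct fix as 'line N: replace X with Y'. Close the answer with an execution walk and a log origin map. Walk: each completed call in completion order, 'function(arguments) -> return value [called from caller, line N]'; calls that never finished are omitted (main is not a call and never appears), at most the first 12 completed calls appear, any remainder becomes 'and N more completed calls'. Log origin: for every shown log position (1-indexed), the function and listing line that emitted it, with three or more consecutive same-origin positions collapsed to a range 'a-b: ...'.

Answer: the defect is in resolve_slot at line 27.
The tell: Every logged value matches the working version; the printed result is what differs.
Call chain: main -> resolve_slot(36, 4) (called at line 40).
First divergence: there is none — every log position agrees.
Execution walk:
  scan_readings([8, 7, 10, 12, 7, 12], 12) -> 3  [called from settle_round, line 9]
  settle_round([8, 7, 10, 12, 7, 12], 12) -> 36  [called from main, line 37]
  clip_value([8, 7, 10, 12, 7, 12]) -> 4  [called from main, line 39]
  resolve_slot(36, 4) -> 15  [called from main, line 40]
Log origins:
  1: emitted by main (line 36)
  2: emitted by settle_round (line 8)
  3: emitted by scan_readings (line 2)
  4: emitted by settle_round (line 10)
  5: emitted by main (line 38)
  6: emitted by clip_value (line 15)
  7-12: emitted by clip_value (line 20)
  13: emitted by clip_value (line 21)
  14: emitted by resolve_slot (line 25)
A correct fix: line 27: replace `>=` with `<`.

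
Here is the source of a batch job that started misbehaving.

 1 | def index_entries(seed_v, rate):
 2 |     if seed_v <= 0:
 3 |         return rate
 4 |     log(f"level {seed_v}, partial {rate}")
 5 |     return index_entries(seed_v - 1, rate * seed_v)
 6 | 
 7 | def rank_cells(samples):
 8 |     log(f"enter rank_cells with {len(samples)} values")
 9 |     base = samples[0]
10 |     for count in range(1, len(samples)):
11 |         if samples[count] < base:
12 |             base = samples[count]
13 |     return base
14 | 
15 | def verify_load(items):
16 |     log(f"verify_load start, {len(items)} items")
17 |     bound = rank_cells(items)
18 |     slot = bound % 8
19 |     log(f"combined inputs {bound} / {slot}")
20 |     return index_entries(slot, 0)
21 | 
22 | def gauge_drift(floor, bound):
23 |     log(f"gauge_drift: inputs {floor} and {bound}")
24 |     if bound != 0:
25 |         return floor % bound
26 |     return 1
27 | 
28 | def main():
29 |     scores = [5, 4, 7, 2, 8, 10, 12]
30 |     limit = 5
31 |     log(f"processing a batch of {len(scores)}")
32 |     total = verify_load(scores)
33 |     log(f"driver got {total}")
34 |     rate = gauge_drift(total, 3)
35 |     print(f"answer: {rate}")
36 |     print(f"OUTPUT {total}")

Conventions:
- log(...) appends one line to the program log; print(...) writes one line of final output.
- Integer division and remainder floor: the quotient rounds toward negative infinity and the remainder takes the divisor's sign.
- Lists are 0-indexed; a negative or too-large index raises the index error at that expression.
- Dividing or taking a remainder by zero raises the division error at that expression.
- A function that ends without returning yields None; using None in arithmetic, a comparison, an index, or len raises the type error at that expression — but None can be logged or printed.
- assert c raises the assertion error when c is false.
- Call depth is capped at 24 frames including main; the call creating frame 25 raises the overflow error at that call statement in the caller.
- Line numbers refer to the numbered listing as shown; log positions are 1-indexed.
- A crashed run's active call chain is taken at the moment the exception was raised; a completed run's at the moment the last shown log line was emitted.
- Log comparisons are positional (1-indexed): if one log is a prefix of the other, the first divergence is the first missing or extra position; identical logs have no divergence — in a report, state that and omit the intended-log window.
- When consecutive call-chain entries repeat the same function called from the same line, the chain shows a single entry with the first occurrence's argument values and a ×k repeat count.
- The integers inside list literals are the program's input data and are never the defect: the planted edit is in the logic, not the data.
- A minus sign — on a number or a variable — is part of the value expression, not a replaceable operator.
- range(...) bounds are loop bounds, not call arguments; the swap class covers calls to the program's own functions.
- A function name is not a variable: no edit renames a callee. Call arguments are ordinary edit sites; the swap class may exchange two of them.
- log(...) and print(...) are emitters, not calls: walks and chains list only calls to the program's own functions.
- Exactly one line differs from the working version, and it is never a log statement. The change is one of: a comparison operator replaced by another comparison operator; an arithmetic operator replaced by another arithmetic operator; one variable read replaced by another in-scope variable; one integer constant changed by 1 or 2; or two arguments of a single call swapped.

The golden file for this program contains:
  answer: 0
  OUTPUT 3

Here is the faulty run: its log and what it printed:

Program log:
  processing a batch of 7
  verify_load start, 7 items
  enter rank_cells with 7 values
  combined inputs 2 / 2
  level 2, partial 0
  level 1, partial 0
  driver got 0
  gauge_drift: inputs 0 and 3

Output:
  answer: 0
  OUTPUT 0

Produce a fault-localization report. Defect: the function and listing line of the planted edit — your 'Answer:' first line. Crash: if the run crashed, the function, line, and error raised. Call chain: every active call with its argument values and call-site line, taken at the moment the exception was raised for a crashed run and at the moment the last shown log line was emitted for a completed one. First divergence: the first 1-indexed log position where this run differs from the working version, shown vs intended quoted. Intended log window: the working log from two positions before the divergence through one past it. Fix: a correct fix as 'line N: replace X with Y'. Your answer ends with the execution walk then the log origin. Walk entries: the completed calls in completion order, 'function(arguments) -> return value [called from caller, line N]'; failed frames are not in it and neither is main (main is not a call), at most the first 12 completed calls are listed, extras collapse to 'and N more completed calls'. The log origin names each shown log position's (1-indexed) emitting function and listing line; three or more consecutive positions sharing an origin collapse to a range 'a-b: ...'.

Answer: the defect is in index_entries at line 5.
Key observation: Everything matches until log position 6, which reads 'level 1, partial 0' in place of 'level 1, partial 2'.
Call chain: main -> gauge_drift(0, 3) (called at line 34).
First divergence: position 6; shown 'level 1, partial 0' vs intended 'level 1, partial 2'.
Intended log window:
  4: combined inputs 2 / 2
  5: level 2, partial 0
  6: level 1, partial 2
  7: driver got 3
Execution walk:
  rank_cells([5, 4, 7, 2, 8, 10, 12]) -> 2  [called from verify_load, line 17]
  index_entries(0, 0) -> 0  [called from index_entries, line 5]
  index_entries(1, 0) -> 0  [called from index_entries, line 5]
  index_entries(2, 0) -> 0  [called from verify_load, line 20]
  verify_load([5, 4, 7, 2, 8, 10, 12]) -> 0  [called from main, line 32]
  gauge_drift(0, 3) -> 0  [called from main, line 34]
Log origins:
  1: emitted by main (line 31)
  2: emitted by verify_load (line 16)
  3: emitted by rank_cells (line 8)
  4: emitted by verify_load (line 19)
  5: emitted by index_entries (line 4)
  6: emitted by index_entries (line 4)
  7: emitted by main (line 33)
  8: emitted by gauge_drift (line 23)
A correct fix: line 5: replace `*` with `+`.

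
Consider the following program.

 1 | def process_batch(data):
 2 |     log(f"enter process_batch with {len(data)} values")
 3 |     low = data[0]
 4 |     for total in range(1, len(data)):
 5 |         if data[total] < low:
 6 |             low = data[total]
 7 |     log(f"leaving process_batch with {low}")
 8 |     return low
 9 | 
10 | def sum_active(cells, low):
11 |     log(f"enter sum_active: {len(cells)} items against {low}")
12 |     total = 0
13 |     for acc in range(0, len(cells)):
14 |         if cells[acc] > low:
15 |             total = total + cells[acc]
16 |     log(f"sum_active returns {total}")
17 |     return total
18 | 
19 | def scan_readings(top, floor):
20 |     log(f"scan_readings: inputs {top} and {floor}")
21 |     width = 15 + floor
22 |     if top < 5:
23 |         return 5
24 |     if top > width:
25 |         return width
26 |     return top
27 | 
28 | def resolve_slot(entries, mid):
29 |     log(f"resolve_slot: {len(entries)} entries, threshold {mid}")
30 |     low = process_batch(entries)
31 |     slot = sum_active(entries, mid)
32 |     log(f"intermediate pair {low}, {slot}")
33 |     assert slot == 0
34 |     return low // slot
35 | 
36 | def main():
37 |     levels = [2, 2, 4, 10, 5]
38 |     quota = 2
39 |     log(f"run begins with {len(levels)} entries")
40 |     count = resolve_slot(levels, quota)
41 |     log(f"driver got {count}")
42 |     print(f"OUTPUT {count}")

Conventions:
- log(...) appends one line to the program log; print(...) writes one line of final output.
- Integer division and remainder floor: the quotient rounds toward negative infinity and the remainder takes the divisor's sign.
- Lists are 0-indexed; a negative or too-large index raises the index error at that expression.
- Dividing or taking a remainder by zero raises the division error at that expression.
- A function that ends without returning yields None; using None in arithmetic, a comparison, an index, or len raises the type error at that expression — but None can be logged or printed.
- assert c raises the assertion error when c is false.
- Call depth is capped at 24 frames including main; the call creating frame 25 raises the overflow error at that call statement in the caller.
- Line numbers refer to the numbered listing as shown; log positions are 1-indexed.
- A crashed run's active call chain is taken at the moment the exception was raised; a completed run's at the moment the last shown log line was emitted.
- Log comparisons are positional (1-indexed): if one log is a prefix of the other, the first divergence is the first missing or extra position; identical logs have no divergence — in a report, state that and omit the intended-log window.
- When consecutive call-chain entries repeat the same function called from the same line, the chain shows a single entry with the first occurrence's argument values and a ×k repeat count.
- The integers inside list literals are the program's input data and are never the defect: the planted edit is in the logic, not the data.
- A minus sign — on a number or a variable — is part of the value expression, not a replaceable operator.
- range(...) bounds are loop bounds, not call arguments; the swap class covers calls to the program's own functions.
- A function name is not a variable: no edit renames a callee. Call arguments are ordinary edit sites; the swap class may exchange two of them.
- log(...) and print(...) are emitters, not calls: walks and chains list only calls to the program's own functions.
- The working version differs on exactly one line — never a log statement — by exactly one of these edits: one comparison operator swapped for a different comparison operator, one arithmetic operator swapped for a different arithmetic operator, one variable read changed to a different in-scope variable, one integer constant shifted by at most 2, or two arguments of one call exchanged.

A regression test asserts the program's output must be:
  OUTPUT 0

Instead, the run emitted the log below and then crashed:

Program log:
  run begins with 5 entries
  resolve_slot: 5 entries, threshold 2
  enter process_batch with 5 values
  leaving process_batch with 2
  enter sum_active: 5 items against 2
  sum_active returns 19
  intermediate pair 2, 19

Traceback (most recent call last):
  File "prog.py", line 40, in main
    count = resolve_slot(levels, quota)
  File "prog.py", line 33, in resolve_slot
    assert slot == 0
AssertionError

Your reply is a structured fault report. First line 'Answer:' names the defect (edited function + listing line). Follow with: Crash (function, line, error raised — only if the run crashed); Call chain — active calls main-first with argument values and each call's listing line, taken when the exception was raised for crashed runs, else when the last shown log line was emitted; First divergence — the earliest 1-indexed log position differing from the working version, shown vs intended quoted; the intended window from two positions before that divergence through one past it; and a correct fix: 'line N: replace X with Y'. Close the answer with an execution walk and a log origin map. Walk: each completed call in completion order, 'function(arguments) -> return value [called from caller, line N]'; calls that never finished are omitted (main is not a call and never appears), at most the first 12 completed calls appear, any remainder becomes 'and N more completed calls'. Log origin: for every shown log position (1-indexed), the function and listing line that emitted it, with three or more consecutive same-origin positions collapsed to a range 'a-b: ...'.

Answer: the defect is in resolve_slot at line 33.
Key fact: A complete run would log 'driver got 0' next, but this one stopped at 7 lines.
Crash: resolve_slot, line 33, AssertionError.
Call chain: main -> resolve_slot([2, 2, 4, 10, 5], 2) (called at line 40).
First divergence: position 8 (shown log ended at 7 lines; the working version continues: 'driver got 0').
Intended log window:
  6: sum_active returns 19
  7: intermediate pair 2, 19
  8: driver got 0
Execution walk:
  process_batch([2, 2, 4, 10, 5]) -> 2  [called from resolve_slot, line 30]
  sum_active([2, 2, 4, 10, 5], 2) -> 19  [called from resolve_slot, line 31]
Origin of each log line:
  1: from main, line 39
  2: from resolve_slot, line 29
  3: from process_batch, line 2
  4: from process_batch, line 7
  5: from sum_active, line 11
  6: from sum_active, line 16
  7: from resolve_slot, line 32
A correct fix: line 33: replace `==` with `>`.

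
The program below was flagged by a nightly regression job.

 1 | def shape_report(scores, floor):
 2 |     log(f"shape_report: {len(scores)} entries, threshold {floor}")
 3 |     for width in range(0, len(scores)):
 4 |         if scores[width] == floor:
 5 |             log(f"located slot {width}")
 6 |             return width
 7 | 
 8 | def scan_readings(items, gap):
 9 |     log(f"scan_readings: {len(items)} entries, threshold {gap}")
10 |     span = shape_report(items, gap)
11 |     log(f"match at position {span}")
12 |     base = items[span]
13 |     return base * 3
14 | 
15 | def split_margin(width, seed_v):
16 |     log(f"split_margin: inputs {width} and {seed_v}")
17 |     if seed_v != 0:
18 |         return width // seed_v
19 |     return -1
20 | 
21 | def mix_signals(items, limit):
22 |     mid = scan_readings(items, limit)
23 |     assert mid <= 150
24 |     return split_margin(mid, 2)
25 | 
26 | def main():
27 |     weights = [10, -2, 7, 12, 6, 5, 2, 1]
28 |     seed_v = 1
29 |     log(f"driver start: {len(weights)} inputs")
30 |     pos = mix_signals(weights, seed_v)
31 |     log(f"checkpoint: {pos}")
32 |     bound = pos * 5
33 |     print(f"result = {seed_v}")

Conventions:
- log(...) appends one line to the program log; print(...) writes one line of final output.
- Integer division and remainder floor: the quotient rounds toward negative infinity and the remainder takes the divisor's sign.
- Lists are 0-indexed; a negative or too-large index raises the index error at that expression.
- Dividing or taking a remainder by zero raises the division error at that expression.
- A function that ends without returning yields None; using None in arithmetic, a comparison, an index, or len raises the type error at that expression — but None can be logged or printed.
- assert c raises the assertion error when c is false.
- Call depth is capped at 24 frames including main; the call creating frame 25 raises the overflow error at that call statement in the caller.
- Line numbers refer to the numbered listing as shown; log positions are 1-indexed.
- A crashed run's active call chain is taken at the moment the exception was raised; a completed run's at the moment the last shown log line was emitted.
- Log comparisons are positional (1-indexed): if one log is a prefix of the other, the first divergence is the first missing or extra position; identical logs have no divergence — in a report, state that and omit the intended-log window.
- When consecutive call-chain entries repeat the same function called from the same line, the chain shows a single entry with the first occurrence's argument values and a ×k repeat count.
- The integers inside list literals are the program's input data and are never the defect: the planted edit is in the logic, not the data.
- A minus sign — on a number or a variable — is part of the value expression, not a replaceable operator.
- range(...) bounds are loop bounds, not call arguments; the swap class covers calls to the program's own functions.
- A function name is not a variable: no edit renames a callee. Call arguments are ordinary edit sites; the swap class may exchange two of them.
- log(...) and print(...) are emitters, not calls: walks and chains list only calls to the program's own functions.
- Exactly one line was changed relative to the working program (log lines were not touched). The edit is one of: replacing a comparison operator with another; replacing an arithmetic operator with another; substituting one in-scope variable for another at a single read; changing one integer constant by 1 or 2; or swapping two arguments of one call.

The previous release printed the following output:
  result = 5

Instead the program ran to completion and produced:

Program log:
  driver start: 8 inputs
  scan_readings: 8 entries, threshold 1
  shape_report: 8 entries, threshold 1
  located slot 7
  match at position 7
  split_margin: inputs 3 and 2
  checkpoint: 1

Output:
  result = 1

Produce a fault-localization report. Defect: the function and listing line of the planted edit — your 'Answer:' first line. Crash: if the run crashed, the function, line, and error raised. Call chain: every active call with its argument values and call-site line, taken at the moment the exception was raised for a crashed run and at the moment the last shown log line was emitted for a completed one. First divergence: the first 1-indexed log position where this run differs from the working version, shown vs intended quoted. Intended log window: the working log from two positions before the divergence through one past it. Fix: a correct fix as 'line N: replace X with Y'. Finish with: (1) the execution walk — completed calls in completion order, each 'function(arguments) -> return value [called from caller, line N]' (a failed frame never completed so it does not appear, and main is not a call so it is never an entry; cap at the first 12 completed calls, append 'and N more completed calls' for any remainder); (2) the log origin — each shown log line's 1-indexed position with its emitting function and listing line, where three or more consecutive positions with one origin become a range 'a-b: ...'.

Answer: the defect is in main at line 33.
Key fact: Every logged value matches the working version; the printed result is what differs.
Call chain: main.
First divergence: none — the logs agree in full.
Execution walk:
  shape_report([10, -2, 7, 12, 6, 5, 2, 1], 1) -> 7  [called from scan_readings, line 10]
  scan_readings([10, -2, 7, 12, 6, 5, 2, 1], 1) -> 3  [called from mix_signals, line 22]
  split_margin(3, 2) -> 1  [called from mix_signals, line 24]
  mix_signals([10, -2, 7, 12, 6, 5, 2, 1], 1) -> 1  [called from main, line 30]
Origin of each log line:
  1: emitted by main (line 29)
  2: emitted by scan_readings (line 9)
  3: emitted by shape_report (line 2)
  4: emitted by shape_report (line 5)
  5: emitted by scan_readings (line 11)
  6: emitted by split_margin (line 16)
  7: emitted by main (line 31)
A correct fix: line 33: replace `seed_v` with `bound`.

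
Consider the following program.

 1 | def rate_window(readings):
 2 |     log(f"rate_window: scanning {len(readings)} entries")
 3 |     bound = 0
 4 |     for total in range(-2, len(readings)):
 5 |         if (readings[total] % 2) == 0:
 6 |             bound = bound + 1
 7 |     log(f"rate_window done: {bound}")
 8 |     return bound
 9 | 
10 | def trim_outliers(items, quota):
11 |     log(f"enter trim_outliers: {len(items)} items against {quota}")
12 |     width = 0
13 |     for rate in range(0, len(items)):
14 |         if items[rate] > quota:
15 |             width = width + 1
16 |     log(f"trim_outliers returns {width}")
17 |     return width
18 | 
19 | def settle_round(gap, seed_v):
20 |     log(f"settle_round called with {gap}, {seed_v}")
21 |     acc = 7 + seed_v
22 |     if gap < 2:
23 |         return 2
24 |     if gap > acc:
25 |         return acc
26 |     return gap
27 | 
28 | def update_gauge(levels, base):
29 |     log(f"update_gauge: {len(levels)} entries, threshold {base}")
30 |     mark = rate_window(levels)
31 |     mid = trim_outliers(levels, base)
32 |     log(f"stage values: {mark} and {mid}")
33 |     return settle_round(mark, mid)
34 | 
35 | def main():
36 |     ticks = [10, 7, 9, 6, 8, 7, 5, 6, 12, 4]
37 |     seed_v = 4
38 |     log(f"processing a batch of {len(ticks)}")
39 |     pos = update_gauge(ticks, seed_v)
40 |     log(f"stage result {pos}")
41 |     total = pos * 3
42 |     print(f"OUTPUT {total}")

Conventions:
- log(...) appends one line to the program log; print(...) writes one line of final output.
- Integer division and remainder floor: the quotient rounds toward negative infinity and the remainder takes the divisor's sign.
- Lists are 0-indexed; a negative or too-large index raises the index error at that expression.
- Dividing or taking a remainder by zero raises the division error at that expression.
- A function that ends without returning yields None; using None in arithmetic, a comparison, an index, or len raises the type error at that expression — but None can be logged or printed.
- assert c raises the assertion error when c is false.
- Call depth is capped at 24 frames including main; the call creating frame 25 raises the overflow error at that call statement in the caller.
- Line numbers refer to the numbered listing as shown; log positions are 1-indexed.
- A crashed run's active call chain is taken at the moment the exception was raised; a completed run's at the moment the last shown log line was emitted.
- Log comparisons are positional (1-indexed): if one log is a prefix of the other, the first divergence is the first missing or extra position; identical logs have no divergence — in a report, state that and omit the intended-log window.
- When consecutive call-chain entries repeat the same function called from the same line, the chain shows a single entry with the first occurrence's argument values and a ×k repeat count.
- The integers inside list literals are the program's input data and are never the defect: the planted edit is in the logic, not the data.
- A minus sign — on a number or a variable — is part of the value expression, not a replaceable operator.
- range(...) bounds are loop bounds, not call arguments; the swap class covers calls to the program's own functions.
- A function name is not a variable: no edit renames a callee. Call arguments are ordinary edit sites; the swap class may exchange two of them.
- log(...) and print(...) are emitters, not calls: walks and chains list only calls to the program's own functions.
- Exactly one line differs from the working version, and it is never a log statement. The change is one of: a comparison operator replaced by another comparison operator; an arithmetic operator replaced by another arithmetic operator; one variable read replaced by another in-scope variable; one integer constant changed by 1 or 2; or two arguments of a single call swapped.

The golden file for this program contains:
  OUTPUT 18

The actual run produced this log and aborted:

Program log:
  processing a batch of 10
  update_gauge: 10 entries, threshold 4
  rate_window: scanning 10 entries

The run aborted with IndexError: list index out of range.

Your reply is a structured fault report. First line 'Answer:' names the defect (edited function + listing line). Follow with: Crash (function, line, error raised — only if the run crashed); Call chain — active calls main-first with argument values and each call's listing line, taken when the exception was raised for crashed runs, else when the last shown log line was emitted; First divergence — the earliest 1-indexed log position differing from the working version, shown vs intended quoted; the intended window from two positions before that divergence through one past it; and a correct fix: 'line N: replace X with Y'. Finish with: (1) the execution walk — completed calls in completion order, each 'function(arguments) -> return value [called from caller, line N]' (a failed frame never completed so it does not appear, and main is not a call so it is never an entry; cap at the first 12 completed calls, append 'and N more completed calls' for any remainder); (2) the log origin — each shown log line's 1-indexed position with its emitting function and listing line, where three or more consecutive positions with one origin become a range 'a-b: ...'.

Answer: the defect is in rate_window at line 4.
The tell: The shown log is a 3-line prefix of the intended one, whose next entry is 'rate_window done: 6'.
Crash: rate_window, line 5, IndexError.
Call chain: main -> update_gauge([10, 7, 9, 6, 8, 7, 5, 6, 12, 4], 4) (called at line 39) -> rate_window([10, 7, 9, 6, 8, 7, 5, 6, 12, 4]) (called at line 30).
First divergence: position 4 — the faulty run's log ends after 3 lines; the working version continues with 'rate_window done: 6'.
Intended log window:
  2: update_gauge: 10 entries, threshold 4
  3: rate_window: scanning 10 entries
  4: rate_window done: 6
  5: enter trim_outliers: 10 items against 4
Execution walk:
  (no call completed)
Log origins:
  1: emitted by main (line 38)
  2: emitted by update_gauge (line 29)
  3: emitted by rate_window (line 2)
A correct fix: line 4: replace `-2` with `0`.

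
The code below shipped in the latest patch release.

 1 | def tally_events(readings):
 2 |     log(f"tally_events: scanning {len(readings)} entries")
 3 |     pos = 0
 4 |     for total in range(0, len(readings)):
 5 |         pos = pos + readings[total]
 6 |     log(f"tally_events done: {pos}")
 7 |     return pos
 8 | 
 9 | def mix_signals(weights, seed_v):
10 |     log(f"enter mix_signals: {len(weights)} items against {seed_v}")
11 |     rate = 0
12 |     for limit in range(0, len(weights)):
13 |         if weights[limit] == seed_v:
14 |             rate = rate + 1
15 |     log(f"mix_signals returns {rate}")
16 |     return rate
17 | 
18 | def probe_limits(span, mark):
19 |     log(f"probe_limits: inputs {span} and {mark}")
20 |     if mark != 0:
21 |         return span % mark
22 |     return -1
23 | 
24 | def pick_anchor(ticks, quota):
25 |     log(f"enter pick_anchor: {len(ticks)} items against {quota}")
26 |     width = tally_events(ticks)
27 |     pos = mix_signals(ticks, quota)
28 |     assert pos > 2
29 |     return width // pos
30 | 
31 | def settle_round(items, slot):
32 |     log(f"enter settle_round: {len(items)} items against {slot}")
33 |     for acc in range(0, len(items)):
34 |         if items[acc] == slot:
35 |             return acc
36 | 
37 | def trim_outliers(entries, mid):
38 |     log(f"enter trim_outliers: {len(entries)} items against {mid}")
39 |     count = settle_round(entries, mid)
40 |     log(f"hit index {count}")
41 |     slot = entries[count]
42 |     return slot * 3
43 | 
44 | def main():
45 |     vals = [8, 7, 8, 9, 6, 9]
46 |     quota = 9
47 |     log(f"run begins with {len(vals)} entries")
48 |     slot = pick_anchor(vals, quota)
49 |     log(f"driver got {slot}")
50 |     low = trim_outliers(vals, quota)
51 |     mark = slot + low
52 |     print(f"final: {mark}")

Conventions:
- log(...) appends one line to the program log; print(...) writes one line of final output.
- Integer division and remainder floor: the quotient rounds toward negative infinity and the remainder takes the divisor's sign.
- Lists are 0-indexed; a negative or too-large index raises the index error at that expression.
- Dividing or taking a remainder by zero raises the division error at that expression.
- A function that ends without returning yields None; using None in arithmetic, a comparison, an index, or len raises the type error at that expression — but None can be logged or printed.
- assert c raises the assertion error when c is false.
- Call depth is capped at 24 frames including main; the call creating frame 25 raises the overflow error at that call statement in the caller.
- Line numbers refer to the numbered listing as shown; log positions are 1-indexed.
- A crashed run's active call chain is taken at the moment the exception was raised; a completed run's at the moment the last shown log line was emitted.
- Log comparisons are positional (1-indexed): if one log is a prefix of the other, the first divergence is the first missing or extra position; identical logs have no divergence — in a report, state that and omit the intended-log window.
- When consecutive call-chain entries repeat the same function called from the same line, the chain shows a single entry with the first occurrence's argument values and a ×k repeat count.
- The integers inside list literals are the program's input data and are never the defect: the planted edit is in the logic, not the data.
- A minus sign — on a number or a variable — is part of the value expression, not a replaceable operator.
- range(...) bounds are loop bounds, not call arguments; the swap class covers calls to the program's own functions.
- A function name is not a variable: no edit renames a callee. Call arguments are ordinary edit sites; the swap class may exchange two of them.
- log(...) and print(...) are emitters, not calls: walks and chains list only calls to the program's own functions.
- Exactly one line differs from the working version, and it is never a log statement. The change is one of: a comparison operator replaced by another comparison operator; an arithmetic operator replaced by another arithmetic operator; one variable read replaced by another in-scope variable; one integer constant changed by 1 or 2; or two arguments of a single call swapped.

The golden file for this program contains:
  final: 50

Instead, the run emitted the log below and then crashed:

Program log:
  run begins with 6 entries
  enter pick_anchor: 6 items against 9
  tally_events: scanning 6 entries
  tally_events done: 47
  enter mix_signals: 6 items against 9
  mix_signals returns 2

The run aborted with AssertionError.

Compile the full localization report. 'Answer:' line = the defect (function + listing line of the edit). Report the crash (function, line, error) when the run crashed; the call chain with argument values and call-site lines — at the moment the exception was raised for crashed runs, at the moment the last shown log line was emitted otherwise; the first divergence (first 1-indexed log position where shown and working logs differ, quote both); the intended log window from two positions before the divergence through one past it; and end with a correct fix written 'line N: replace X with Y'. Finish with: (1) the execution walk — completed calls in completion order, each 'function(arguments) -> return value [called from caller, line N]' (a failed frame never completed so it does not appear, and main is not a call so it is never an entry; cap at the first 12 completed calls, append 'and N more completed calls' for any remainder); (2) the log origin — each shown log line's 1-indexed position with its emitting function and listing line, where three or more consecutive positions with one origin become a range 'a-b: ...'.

Answer: the defect is in pick_anchor at line 28.
Core observation: The log ends early — 6 lines, where the working version next logs 'driver got 23'.
Crash: pick_anchor, line 28, AssertionError.
Call chain: main -> pick_anchor([8, 7, 8, 9, 6, 9], 9) (called at line 48).
First divergence: position 7 — the faulty run's log ends after 6 lines; the working version continues with 'driver got 23'.
Intended log window:
  5: enter mix_signals: 6 items against 9
  6: mix_signals returns 2
  7: driver got 23
  8: enter trim_outliers: 6 items against 9
Execution walk:
  tally_events([8, 7, 8, 9, 6, 9]) -> 47  [called from pick_anchor, line 26]
  mix_signals([8, 7, 8, 9, 6, 9], 9) -> 2  [called from pick_anchor, line 27]
Log origin:
  1: emitted by main (line 47)
  2: emitted by pick_anchor (line 25)
  3: emitted by tally_events (line 2)
  4: emitted by tally_events (line 6)
  5: emitted by mix_signals (line 10)
  6: emitted by mix_signals (line 15)
A correct fix: line 28: replace `2` with `0`.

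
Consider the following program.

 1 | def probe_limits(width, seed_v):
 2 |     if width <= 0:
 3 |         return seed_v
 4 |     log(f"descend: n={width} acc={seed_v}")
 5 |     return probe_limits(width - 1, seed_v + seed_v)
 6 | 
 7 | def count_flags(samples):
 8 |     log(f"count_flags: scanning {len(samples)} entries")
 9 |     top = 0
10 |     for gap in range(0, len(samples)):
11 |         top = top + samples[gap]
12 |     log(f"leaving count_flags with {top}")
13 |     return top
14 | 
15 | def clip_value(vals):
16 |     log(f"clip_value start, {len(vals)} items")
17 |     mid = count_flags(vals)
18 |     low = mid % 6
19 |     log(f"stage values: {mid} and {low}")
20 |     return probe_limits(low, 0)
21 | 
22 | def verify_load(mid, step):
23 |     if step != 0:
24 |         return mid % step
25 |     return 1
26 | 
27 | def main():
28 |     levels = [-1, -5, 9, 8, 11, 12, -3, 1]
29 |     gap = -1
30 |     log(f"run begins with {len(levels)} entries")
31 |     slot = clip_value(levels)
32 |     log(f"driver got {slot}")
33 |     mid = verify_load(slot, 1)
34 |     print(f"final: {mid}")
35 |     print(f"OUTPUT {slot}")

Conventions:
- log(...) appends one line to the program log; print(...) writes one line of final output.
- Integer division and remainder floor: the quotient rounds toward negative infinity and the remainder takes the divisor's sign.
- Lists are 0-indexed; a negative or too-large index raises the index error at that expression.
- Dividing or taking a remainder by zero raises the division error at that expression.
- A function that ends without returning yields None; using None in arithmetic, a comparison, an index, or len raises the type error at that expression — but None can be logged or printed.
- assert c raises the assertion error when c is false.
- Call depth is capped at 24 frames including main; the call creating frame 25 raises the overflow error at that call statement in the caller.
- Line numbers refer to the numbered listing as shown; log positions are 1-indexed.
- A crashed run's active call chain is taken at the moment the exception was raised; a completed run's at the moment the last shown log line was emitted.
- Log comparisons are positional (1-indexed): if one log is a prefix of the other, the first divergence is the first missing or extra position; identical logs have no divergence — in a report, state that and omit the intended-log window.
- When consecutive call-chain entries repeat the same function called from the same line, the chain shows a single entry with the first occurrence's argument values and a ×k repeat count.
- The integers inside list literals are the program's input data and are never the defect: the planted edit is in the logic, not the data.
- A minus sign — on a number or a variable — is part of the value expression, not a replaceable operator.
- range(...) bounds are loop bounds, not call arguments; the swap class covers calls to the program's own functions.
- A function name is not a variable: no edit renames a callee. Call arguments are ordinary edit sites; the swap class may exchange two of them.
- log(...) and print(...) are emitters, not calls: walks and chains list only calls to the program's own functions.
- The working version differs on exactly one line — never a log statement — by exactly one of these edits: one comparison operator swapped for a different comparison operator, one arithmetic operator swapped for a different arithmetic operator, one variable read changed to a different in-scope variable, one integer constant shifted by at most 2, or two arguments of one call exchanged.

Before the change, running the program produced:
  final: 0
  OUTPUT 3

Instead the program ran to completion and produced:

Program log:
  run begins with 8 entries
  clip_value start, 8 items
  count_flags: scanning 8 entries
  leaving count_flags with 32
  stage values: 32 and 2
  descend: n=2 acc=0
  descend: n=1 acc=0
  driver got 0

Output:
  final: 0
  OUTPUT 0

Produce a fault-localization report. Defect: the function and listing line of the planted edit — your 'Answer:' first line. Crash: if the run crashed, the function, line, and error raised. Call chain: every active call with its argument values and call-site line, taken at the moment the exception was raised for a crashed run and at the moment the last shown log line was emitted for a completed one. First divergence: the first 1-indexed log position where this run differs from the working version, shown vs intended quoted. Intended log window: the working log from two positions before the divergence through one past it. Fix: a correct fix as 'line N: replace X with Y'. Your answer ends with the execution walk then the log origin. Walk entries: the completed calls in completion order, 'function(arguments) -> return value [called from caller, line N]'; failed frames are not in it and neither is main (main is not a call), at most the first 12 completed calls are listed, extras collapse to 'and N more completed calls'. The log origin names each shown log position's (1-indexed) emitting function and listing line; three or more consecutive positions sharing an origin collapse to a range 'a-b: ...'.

Answer: the defect is in probe_limits at line 5.
Core observation: Log line 7 is where behavior first shows: 'descend: n=1 acc=0' appears instead of 'descend: n=1 acc=2'.
Call chain: main.
First divergence: position 7 — the shown line 'descend: n=1 acc=0' should read 'descend: n=1 acc=2'.
Intended log window:
  5: stage values: 32 and 2
  6: descend: n=2 acc=0
  7: descend: n=1 acc=2
  8: driver got 3
Execution walk:
  count_flags([-1, -5, 9, 8, 11, 12, -3, 1]) -> 32  [called from clip_value, line 17]
  probe_limits(0, 0) -> 0  [called from probe_limits, line 5]
  probe_limits(1, 0) -> 0  [called from probe_limits, line 5]
  probe_limits(2, 0) -> 0  [called from clip_value, line 20]
  clip_value([-1, -5, 9, 8, 11, 12, -3, 1]) -> 0  [called from main, line 31]
  verify_load(0, 1) -> 0  [called from main, line 33]
Origin of each log line:
  1: emitted by main (line 30)
  2: emitted by clip_value (line 16)
  3: emitted by count_flags (line 8)
  4: emitted by count_flags (line 12)
  5: emitted by clip_value (line 19)
  6: emitted by probe_limits (line 4)
  7: emitted by probe_limits (line 4)
  8: emitted by main (line 32)
A correct fix: line 5: replace `seed_v + seed_v` with `seed_v + width`.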